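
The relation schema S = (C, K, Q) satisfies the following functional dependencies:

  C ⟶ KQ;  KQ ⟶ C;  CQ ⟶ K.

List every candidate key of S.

{C}⁺: C→KQ adds K, Q → {C, K, Q}.
{K, Q}⁺: KQ→C adds C → {C, K, Q}. Minimal: {Q}⁺ = {Q}; {K}⁺ = {K} — none reach the full schema.

{C}, {K, Q}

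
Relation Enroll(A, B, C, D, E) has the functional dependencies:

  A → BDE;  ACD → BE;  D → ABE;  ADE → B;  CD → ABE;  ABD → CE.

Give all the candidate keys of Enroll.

{A}⁺: A→BDE adds B, D, E; ABD→CE adds C → {A, B, C, D, E}.
{D}⁺: D→ABE adds A, B, E; ABD→CE adds C → {A, B, C, D, E}.

{A}, {D}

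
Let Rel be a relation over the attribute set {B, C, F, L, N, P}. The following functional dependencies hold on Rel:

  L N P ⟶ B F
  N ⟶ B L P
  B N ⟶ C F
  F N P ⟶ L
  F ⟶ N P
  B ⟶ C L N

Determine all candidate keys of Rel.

{B}⁺: B→CLN adds C, L, N; N→BLP adds P; BN→CF adds F → {B, C, F, L, N, P}.
{F}⁺: F→NP adds N, P; N→BLP adds B, L; BN→CF adds C → {B, C, F, L, N, P}.
{N}⁺: N→BLP adds B, L, P; BN→CF adds C, F → {B, C, F, L, N, P}.
Any other superkey contains one of these as a subset, so there are no further candidate keys.

{B}; {F}; {N}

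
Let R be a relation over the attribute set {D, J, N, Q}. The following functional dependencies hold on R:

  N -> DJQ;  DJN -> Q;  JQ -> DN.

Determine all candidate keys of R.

{N}⁺: N→DJQ adds D, J, Q → {D, J, N, Q}.
{J, Q}⁺: JQ→DN adds D, N → {D, J, N, Q}. Minimal: {Q}⁺ = {Q}; {J}⁺ = {J} — none reach the full schema.

(N), (J, Q)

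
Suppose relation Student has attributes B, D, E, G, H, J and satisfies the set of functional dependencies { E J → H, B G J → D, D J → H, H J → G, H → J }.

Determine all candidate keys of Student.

{B, E, H}, {B, E, J}

Attributes B, E never appear on any right-hand side, so every candidate key must contain {B, E}.
{B, E}⁺ = {B, E}, which is not all of the schema, so we must add further attributes.
{B, E, H}⁺: H→J adds J; HJ→G adds G; BGJ→D adds D → {B, D, E, G, H, J}. Minimal: {E, H}⁺ = {E, G, H, J}; {B, H}⁺ = {B, D, G, H, J}; {B, E}⁺ = {B, E} — none reach the full schema.
{B, E, J}⁺: EJ→H adds H; HJ→G adds G; BGJ→D adds D → {B, D, E, G, H, J}. Minimal: {E, J}⁺ = {E, G, H, J}; {B, J}⁺ = {B, J}; {B, E}⁺ = {B, E} — none reach the full schema.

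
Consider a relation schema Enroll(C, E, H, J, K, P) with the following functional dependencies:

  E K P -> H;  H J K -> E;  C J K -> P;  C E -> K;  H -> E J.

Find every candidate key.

Attribute C never appears on the right-hand side of any dependency, so C must belong to every candidate key.
{C}⁺ = {C}, which is not all of the schema, so we must add further attributes.
{C, H}⁺: H→EJ adds E, J; CE→K adds K; CJK→P adds P → {C, E, H, J, K, P}.
{C, E, J}⁺: CE→K adds K; CJK→P adds P; EKP→H adds H → {C, E, H, J, K, P}.
{C, E, P}⁺: CE→K adds K; EKP→H adds H; H→EJ adds J → {C, E, H, J, K, P}.

CH, CEJ, CEP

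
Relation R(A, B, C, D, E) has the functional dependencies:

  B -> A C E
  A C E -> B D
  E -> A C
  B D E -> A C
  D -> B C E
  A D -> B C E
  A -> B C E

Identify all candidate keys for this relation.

(A), (B), (D), (E)

{A}⁺: A→BCE adds B, C, E; ACE→BD adds D → {A, B, C, D, E}.
{B}⁺: B→ACE adds A, C, E; ACE→BD adds D → {A, B, C, D, E}.
{D}⁺: D→BCE adds B, C, E; B→ACE adds A → {A, B, C, D, E}.
{E}⁺: E→AC adds A, C; A→BCE adds B; ACE→BD adds D → {A, B, C, D, E}.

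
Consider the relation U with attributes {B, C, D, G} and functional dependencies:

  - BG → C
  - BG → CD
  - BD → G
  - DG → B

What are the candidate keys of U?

{B, D}⁺: BD→G adds G; BG→C adds C → {B, C, D, G}.
{B, G}⁺: BG→C adds C; BG→CD adds D → {B, C, D, G}.
{D, G}⁺: DG→B adds B; BG→C adds C → {B, C, D, G}.
Any other superkey contains one of these as a subset, so there are no further candidate keys.

BD; BG; DG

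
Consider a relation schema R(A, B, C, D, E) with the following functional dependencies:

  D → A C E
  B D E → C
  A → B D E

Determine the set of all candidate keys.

{A}, {D}

{A}⁺: A→BDE adds B, D, E; D→ACE adds C → {A, B, C, D, E}.
{D}⁺: D→ACE adds A, C, E; A→BDE adds B → {A, B, C, D, E}.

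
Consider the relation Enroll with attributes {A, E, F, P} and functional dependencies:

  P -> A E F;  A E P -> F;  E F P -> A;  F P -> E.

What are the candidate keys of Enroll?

{P}

Attribute P never appears on the right-hand side of any dependency, so P must belong to every candidate key.
{P}⁺ = {A, E, F, P}, which is all of the schema, so {P} is the only candidate key.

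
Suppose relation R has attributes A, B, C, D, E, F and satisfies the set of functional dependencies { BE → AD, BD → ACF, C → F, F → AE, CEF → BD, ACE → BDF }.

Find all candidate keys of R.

{C}, {B, D}, {B, E}, {B, F}

{C}⁺: C→F adds F; F→AE adds A, E; CEF→BD adds B, D → {A, B, C, D, E, F}.
{B, D}⁺: BD→ACF adds A, C, F; F→AE adds E → {A, B, C, D, E, F}. Minimal: {D}⁺ = {D}; {B}⁺ = {B} — none reach the full schema.
{B, E}⁺: BE→AD adds A, D; BD→ACF adds C, F → {A, B, C, D, E, F}. Minimal: {E}⁺ = {E}; {B}⁺ = {B} — none reach the full schema.
{B, F}⁺: F→AE adds A, E; BE→AD adds D; BD→ACF adds C → {A, B, C, D, E, F}. Minimal: {F}⁺ = {A, E, F}; {B}⁺ = {B} — none reach the full schema.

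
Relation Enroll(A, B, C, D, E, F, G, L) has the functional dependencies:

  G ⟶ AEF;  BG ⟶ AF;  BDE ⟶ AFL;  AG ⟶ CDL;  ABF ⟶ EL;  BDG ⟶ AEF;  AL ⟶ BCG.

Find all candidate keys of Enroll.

(G); (A, L); (A, B, F); (B, D, E)

{G}⁺: G→AEF adds A, E, F; AG→CDL adds C, D, L; AL→BCG adds B → {A, B, C, D, E, F, G, L}.
{A, L}⁺: AL→BCG adds B, C, G; G→AEF adds E, F; AG→CDL adds D → {A, B, C, D, E, F, G, L}.
{A, B, F}⁺: ABF→EL adds E, L; AL→BCG adds C, G; AG→CDL adds D → {A, B, C, D, E, F, G, L}.
{B, D, E}⁺: BDE→AFL adds A, F, L; AL→BCG adds C, G → {A, B, C, D, E, F, G, L}.
Any other superkey contains one of these as a subset, so there are no further candidate keys.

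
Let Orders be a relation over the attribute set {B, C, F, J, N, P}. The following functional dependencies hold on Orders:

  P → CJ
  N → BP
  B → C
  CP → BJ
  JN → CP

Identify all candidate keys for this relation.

Attributes F, N never appear on any right-hand side, so every candidate key must contain {F, N}.
{F, N}⁺ = {B, C, F, J, N, P}, which is all of the schema, so {F, N} is the only candidate key.

(F, N)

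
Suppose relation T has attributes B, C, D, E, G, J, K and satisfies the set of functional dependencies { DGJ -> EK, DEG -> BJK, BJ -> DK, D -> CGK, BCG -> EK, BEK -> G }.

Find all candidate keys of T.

BD; BJ; DE; DJ

{B, D}⁺: D→CGK adds C, G, K; BCG→EK adds E; DEG→BJK adds J → {B, C, D, E, G, J, K}.
{B, J}⁺: BJ→DK adds D, K; D→CGK adds C, G; BCG→EK adds E → {B, C, D, E, G, J, K}.
{D, E}⁺: D→CGK adds C, G, K; DEG→BJK adds B, J → {B, C, D, E, G, J, K}.
{D, J}⁺: D→CGK adds C, G, K; DGJ→EK adds E; DEG→BJK adds B → {B, C, D, E, G, J, K}.
Any other superkey contains one of these as a subset, so there are no further candidate keys.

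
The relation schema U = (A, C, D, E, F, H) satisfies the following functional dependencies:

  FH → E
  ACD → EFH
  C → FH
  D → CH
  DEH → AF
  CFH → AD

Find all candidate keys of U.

{C}⁺: C→FH adds F, H; CFH→AD adds A, D; FH→E adds E → {A, C, D, E, F, H}.
{D}⁺: D→CH adds C, H; C→FH adds F; CFH→AD adds A; FH→E adds E → {A, C, D, E, F, H}.
Any other superkey contains one of these as a subset, so there are no further candidate keys.

{C}, {D}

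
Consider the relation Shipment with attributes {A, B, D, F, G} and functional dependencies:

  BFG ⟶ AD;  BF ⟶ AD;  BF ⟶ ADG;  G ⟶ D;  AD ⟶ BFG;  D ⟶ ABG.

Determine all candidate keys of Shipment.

{D}, {G}, {B, F}

{D}⁺: D→ABG adds A, B, G; AD→BFG adds F → {A, B, D, F, G}.
{G}⁺: G→D adds D; D→ABG adds A, B; AD→BFG adds F → {A, B, D, F, G}.
{B, F}⁺: BF→AD adds A, D; BF→ADG adds G → {A, B, D, F, G}.
Any other superkey contains one of these as a subset, so there are no further candidate keys.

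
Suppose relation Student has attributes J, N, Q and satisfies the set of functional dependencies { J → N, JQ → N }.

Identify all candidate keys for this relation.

JQ

{J, Q}⁺: J→N adds N → {J, N, Q}. Minimal: {Q}⁺ = {Q}; {J}⁺ = {J, N} — none reach the full schema.
No other minimal superkey exists.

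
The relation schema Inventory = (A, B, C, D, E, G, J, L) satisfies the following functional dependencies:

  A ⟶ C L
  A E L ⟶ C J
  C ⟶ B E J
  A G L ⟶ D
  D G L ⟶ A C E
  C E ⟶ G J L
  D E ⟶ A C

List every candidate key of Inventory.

A, CD, DE, DGL

{A}⁺: A→CL adds C, L; C→BEJ adds B, E, J; CE→GJL adds G; AGL→D adds D → {A, B, C, D, E, G, J, L}.
{C, D}⁺: C→BEJ adds B, E, J; CE→GJL adds G, L; DE→AC adds A → {A, B, C, D, E, G, J, L}. Minimal: {D}⁺ = {D}; {C}⁺ = {B, C, E, G, J, L} — none reach the full schema.
{D, E}⁺: DE→AC adds A, C; A→CL adds L; AEL→CJ adds J; C→BEJ adds B; CE→GJL adds G → {A, B, C, D, E, G, J, L}. Minimal: {E}⁺ = {E}; {D}⁺ = {D} — none reach the full schema.
{D, G, L}⁺: DGL→ACE adds A, C, E; CE→GJL adds J; C→BEJ adds B → {A, B, C, D, E, G, J, L}. Minimal: {G, L}⁺ = {G, L}; {D, L}⁺ = {D, L}; {D, G}⁺ = {D, G} — none reach the full schema.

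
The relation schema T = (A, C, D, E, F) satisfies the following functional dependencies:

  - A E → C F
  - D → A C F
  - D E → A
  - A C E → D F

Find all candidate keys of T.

{A, E}, {D, E}

Attribute E never appears on the right-hand side of any dependency, so E must belong to every candidate key.
{E}⁺ = {E}, which is not all of the schema, so we must add further attributes.
{A, E}⁺: AE→CF adds C, F; ACE→DF adds D → {A, C, D, E, F}. Minimal: {E}⁺ = {E}; {A}⁺ = {A} — none reach the full schema.
{D, E}⁺: D→ACF adds A, C, F → {A, C, D, E, F}. Minimal: {E}⁺ = {E}; {D}⁺ = {A, C, D, F} — none reach the full schema.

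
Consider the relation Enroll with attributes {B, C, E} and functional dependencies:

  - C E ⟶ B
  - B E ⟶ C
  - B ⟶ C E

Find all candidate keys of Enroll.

B, CE

{B}⁺: B→CE adds C, E → {B, C, E}.
{C, E}⁺: CE→B adds B → {B, C, E}. Minimal: {E}⁺ = {E}; {C}⁺ = {C} — none reach the full schema.
Any other superkey contains one of these as a subset, so there are no further candidate keys.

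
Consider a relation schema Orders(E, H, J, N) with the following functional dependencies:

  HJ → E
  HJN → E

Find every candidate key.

HJN

Attributes H, J, N never appear on any right-hand side, so every candidate key must contain {H, J, N}.
{H, J, N}⁺ = {E, H, J, N}, which is all of the schema, so {H, J, N} is the only candidate key.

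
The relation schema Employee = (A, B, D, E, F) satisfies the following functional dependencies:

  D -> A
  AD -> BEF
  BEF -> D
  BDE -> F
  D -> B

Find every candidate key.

D, BEF

{D}⁺: D→A adds A; AD→BEF adds B, E, F → {A, B, D, E, F}.
{B, E, F}⁺: BEF→D adds D; D→A adds A → {A, B, D, E, F}. Minimal: {E, F}⁺ = {E, F}; {B, F}⁺ = {B, F}; {B, E}⁺ = {B, E} — none reach the full schema.
Any other superkey contains one of these as a subset, so there are no further candidate keys.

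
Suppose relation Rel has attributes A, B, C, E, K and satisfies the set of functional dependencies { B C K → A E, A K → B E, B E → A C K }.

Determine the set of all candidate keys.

{A, K}⁺: AK→BE adds B, E; BE→ACK adds C → {A, B, C, E, K}. Minimal: {K}⁺ = {K}; {A}⁺ = {A} — none reach the full schema.
{B, E}⁺: BE→ACK adds A, C, K → {A, B, C, E, K}. Minimal: {E}⁺ = {E}; {B}⁺ = {B} — none reach the full schema.
{B, C, K}⁺: BCK→AE adds A, E → {A, B, C, E, K}. Minimal: {C, K}⁺ = {C, K}; {B, K}⁺ = {B, K}; {B, C}⁺ = {B, C} — none reach the full schema.
Any other superkey contains one of these as a subset, so there are no further candidate keys.

(A, K), (B, E), (B, C, K)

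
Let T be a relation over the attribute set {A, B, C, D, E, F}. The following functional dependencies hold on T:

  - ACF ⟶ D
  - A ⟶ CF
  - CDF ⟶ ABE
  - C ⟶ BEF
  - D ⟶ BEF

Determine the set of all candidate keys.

{A}, {C, D}

{A}⁺: A→CF adds C, F; C→BEF adds B, E; ACF→D adds D → {A, B, C, D, E, F}.
{C, D}⁺: C→BEF adds B, E, F; CDF→ABE adds A → {A, B, C, D, E, F}.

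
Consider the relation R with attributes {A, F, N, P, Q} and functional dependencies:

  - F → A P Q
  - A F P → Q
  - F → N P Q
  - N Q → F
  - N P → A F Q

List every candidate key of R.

{F}⁺: F→APQ adds A, P, Q; F→NPQ adds N → {A, F, N, P, Q}.
{N, P}⁺: NP→AFQ adds A, F, Q → {A, F, N, P, Q}.
{N, Q}⁺: NQ→F adds F; F→APQ adds A, P → {A, F, N, P, Q}.

{F}; {N, P}; {N, Q}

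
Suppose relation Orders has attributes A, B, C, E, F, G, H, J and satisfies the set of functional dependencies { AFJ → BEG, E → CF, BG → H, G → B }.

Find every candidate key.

{A, E, J}; {A, F, J}

Attributes A, J never appear on any right-hand side, so every candidate key must contain {A, J}.
{A, J}⁺ = {A, J}, which is not all of the schema, so we must add further attributes.
{A, E, J}⁺: E→CF adds C, F; AFJ→BEG adds B, G; BG→H adds H → {A, B, C, E, F, G, H, J}. Minimal: {E, J}⁺ = {C, E, F, J}; {A, J}⁺ = {A, J}; {A, E}⁺ = {A, C, E, F} — none reach the full schema.
{A, F, J}⁺: AFJ→BEG adds B, E, G; E→CF adds C; BG→H adds H → {A, B, C, E, F, G, H, J}. Minimal: {F, J}⁺ = {F, J}; {A, J}⁺ = {A, J}; {A, F}⁺ = {A, F} — none reach the full schema.
Any other superkey contains one of these as a subset, so there are no further candidate keys.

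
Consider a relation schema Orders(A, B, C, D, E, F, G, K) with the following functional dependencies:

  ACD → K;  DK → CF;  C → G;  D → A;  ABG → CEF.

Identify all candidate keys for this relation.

(B, C, D); (B, D, G); (B, D, K)

Attributes B, D never appear on any right-hand side, so every candidate key must contain {B, D}.
{B, D}⁺ = {A, B, D}, which is not all of the schema, so we must add further attributes.
{B, C, D}⁺: C→G adds G; D→A adds A; ABG→CEF adds E, F; ACD→K adds K → {A, B, C, D, E, F, G, K}.
{B, D, G}⁺: D→A adds A; ABG→CEF adds C, E, F; ACD→K adds K → {A, B, C, D, E, F, G, K}.
{B, D, K}⁺: DK→CF adds C, F; C→G adds G; D→A adds A; ABG→CEF adds E → {A, B, C, D, E, F, G, K}.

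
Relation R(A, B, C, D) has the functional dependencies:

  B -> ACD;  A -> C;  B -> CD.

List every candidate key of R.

B

Attribute B never appears on the right-hand side of any dependency, so B must belong to every candidate key.
{B}⁺ = {A, B, C, D}, which is all of the schema, so {B} is the only candidate key.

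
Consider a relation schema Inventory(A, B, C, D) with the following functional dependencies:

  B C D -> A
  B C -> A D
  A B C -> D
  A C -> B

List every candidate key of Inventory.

Attribute C never appears on the right-hand side of any dependency, so C must belong to every candidate key.
{C}⁺ = {C}, which is not all of the schema, so we must add further attributes.
{A, C}⁺: AC→B adds B; BC→AD adds D → {A, B, C, D}.
{B, C}⁺: BC→AD adds A, D → {A, B, C, D}.

AC, BC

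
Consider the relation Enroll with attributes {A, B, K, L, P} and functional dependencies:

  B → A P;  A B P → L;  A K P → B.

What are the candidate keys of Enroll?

{B, K}; {A, K, P}

Attribute K never appears on the right-hand side of any dependency, so K must belong to every candidate key.
{K}⁺ = {K}, which is not all of the schema, so we must add further attributes.
{B, K}⁺: B→AP adds A, P; ABP→L adds L → {A, B, K, L, P}.
{A, K, P}⁺: AKP→B adds B; ABP→L adds L → {A, B, K, L, P}.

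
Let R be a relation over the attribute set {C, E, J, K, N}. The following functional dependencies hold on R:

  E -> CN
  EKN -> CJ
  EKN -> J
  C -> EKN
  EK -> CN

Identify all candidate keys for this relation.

C, E

{C}⁺: C→EKN adds E, K, N; EKN→CJ adds J → {C, E, J, K, N}.
{E}⁺: E→CN adds C, N; C→EKN adds K; EKN→CJ adds J → {C, E, J, K, N}.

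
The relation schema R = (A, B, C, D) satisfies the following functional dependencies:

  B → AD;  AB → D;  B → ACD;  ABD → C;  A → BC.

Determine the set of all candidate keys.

{A}, {B}

{A}⁺: A→BC adds B, C; B→AD adds D → {A, B, C, D}.
{B}⁺: B→AD adds A, D; B→ACD adds C → {A, B, C, D}.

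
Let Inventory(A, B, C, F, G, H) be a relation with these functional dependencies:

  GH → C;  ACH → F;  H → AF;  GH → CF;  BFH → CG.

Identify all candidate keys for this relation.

{B, H}

Attributes B, H never appear on any right-hand side, so every candidate key must contain {B, H}.
{B, H}⁺ = {A, B, C, F, G, H}, which is all of the schema, so {B, H} is the only candidate key.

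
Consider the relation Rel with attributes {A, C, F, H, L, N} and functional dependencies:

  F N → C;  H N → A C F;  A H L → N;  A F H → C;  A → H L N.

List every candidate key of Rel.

{A}⁺: A→HLN adds H, L, N; HN→ACF adds C, F → {A, C, F, H, L, N}.
{H, N}⁺: HN→ACF adds A, C, F; A→HLN adds L → {A, C, F, H, L, N}.

{A}; {H, N}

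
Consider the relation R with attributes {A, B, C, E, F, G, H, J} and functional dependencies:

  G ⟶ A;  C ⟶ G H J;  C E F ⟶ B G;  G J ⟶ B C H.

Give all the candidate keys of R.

(C, E, F), (E, F, G, J)

Attributes E, F never appear on any right-hand side, so every candidate key must contain {E, F}.
{E, F}⁺ = {E, F}, which is not all of the schema, so we must add further attributes.
{C, E, F}⁺: C→GHJ adds G, H, J; CEF→BG adds B; G→A adds A → {A, B, C, E, F, G, H, J}.
{E, F, G, J}⁺: G→A adds A; GJ→BCH adds B, C, H → {A, B, C, E, F, G, H, J}.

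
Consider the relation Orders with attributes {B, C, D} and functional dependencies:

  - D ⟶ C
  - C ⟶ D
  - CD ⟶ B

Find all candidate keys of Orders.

(C), (D)

{C}⁺: C→D adds D; CD→B adds B → {B, C, D}.
{D}⁺: D→C adds C; CD→B adds B → {B, C, D}.
Any other superkey contains one of these as a subset, so there are no further candidate keys.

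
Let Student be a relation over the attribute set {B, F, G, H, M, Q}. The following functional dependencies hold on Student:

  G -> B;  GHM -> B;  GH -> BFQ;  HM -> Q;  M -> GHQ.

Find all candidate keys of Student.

{M}⁺: M→GHQ adds G, H, Q; G→B adds B; GH→BFQ adds F → {B, F, G, H, M, Q}.
No other minimal superkey exists.

M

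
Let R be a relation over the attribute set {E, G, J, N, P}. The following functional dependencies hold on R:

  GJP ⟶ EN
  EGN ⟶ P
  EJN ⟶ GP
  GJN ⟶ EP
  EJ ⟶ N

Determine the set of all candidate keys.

Attribute J never appears on the right-hand side of any dependency, so J must belong to every candidate key.
{J}⁺ = {J}, which is not all of the schema, so we must add further attributes.
{E, J}⁺: EJ→N adds N; EJN→GP adds G, P → {E, G, J, N, P}. Minimal: {J}⁺ = {J}; {E}⁺ = {E} — none reach the full schema.
{G, J, N}⁺: GJN→EP adds E, P → {E, G, J, N, P}. Minimal: {J, N}⁺ = {J, N}; {G, N}⁺ = {G, N}; {G, J}⁺ = {G, J} — none reach the full schema.
{G, J, P}⁺: GJP→EN adds E, N → {E, G, J, N, P}. Minimal: {J, P}⁺ = {J, P}; {G, P}⁺ = {G, P}; {G, J}⁺ = {G, J} — none reach the full schema.
Any other superkey contains one of these as a subset, so there are no further candidate keys.

{E, J}, {G, J, N}, {G, J, P}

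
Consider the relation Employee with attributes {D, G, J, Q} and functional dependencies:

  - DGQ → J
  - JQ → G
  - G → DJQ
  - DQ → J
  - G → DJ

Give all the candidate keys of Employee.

{G}, {D, Q}, {J, Q}

{G}⁺: G→DJQ adds D, J, Q → {D, G, J, Q}.
{D, Q}⁺: DQ→J adds J; JQ→G adds G → {D, G, J, Q}. Minimal: {Q}⁺ = {Q}; {D}⁺ = {D} — none reach the full schema.
{J, Q}⁺: JQ→G adds G; G→DJQ adds D → {D, G, J, Q}. Minimal: {Q}⁺ = {Q}; {J}⁺ = {J} — none reach the full schema.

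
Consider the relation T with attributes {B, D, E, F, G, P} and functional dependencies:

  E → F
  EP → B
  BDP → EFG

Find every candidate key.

Attributes D, P never appear on any right-hand side, so every candidate key must contain {D, P}.
{D, P}⁺ = {D, P}, which is not all of the schema, so we must add further attributes.
{B, D, P}⁺: BDP→EFG adds E, F, G → {B, D, E, F, G, P}. Minimal: {D, P}⁺ = {D, P}; {B, P}⁺ = {B, P}; {B, D}⁺ = {B, D} — none reach the full schema.
{D, E, P}⁺: E→F adds F; EP→B adds B; BDP→EFG adds G → {B, D, E, F, G, P}. Minimal: {E, P}⁺ = {B, E, F, P}; {D, P}⁺ = {D, P}; {D, E}⁺ = {D, E, F} — none reach the full schema.
Any other superkey contains one of these as a subset, so there are no further candidate keys.

{B, D, P}, {D, E, P}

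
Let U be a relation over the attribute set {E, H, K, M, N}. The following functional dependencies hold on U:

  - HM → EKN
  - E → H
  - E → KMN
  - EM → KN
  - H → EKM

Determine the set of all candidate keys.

(E), (H)

{E}⁺: E→H adds H; E→KMN adds K, M, N → {E, H, K, M, N}.
{H}⁺: H→EKM adds E, K, M; HM→EKN adds N → {E, H, K, M, N}.
Any other superkey contains one of these as a subset, so there are no further candidate keys.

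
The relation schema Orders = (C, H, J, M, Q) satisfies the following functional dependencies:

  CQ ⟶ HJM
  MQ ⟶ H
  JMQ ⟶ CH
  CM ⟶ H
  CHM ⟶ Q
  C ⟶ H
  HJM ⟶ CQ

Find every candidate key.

{C, M}⁺: CM→H adds H; CHM→Q adds Q; CQ→HJM adds J → {C, H, J, M, Q}.
{C, Q}⁺: CQ→HJM adds H, J, M → {C, H, J, M, Q}.
{H, J, M}⁺: HJM→CQ adds C, Q → {C, H, J, M, Q}.
{J, M, Q}⁺: MQ→H adds H; JMQ→CH adds C → {C, H, J, M, Q}.
Any other superkey contains one of these as a subset, so there are no further candidate keys.

CM; CQ; HJM; JMQ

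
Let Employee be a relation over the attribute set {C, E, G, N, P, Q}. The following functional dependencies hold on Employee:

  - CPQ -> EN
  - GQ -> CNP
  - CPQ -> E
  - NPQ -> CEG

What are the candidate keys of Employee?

{G, Q}; {C, P, Q}; {N, P, Q}

Attribute Q never appears on the right-hand side of any dependency, so Q must belong to every candidate key.
{Q}⁺ = {Q}, which is not all of the schema, so we must add further attributes.
{G, Q}⁺: GQ→CNP adds C, N, P; CPQ→E adds E → {C, E, G, N, P, Q}. Minimal: {Q}⁺ = {Q}; {G}⁺ = {G} — none reach the full schema.
{C, P, Q}⁺: CPQ→EN adds E, N; NPQ→CEG adds G → {C, E, G, N, P, Q}. Minimal: {P, Q}⁺ = {P, Q}; {C, Q}⁺ = {C, Q}; {C, P}⁺ = {C, P} — none reach the full schema.
{N, P, Q}⁺: NPQ→CEG adds C, E, G → {C, E, G, N, P, Q}. Minimal: {P, Q}⁺ = {P, Q}; {N, Q}⁺ = {N, Q}; {N, P}⁺ = {N, P} — none reach the full schema.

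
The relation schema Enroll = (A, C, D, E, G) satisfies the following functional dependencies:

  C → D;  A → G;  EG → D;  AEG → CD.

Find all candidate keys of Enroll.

Attributes A, E never appear on any right-hand side, so every candidate key must contain {A, E}.
{A, E}⁺ = {A, C, D, E, G}, which is all of the schema, so {A, E} is the only candidate key.

(A, E)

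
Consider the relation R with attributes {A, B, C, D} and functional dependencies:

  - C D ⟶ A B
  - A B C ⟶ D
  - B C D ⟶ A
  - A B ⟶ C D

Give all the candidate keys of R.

{A, B}⁺: AB→CD adds C, D → {A, B, C, D}.
{C, D}⁺: CD→AB adds A, B → {A, B, C, D}.
Any other superkey contains one of these as a subset, so there are no further candidate keys.

{A, B}; {C, D}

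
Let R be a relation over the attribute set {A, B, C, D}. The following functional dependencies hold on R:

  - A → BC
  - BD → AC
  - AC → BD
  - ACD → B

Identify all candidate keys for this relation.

{A}, {B, D}

{A}⁺: A→BC adds B, C; AC→BD adds D → {A, B, C, D}.
{B, D}⁺: BD→AC adds A, C → {A, B, C, D}. Minimal: {D}⁺ = {D}; {B}⁺ = {B} — none reach the full schema.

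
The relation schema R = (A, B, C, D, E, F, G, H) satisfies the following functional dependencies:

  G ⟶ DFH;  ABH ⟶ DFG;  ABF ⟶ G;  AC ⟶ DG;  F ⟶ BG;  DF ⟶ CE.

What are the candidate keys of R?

{A, C}, {A, F}, {A, G}, {A, B, H}

{A, C}⁺: AC→DG adds D, G; G→DFH adds F, H; F→BG adds B; DF→CE adds E → {A, B, C, D, E, F, G, H}.
{A, F}⁺: F→BG adds B, G; G→DFH adds D, H; DF→CE adds C, E → {A, B, C, D, E, F, G, H}.
{A, G}⁺: G→DFH adds D, F, H; F→BG adds B; DF→CE adds C, E → {A, B, C, D, E, F, G, H}.
{A, B, H}⁺: ABH→DFG adds D, F, G; DF→CE adds C, E → {A, B, C, D, E, F, G, H}.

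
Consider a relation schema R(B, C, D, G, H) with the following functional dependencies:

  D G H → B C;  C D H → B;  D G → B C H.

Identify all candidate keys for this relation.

Attributes D, G never appear on any right-hand side, so every candidate key must contain {D, G}.
{D, G}⁺ = {B, C, D, G, H}, which is all of the schema, so {D, G} is the only candidate key.

(D, G)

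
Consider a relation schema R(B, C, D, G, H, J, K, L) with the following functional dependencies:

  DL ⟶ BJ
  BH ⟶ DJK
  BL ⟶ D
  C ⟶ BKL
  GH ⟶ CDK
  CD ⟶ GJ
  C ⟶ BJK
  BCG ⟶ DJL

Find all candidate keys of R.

Attribute H never appears on the right-hand side of any dependency, so H must belong to every candidate key.
{H}⁺ = {H}, which is not all of the schema, so we must add further attributes.
{C, H}⁺: C→BKL adds B, K, L; C→BJK adds J; BH→DJK adds D; CD→GJ adds G → {B, C, D, G, H, J, K, L}.
{G, H}⁺: GH→CDK adds C, D, K; CD→GJ adds J; C→BJK adds B; BCG→DJL adds L → {B, C, D, G, H, J, K, L}.
Any other superkey contains one of these as a subset, so there are no further candidate keys.

{C, H}, {G, H}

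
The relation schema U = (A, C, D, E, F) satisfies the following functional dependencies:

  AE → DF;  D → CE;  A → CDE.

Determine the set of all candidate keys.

{A}

Attribute A never appears on the right-hand side of any dependency, so A must belong to every candidate key.
{A}⁺ = {A, C, D, E, F}, which is all of the schema, so {A} is the only candidate key.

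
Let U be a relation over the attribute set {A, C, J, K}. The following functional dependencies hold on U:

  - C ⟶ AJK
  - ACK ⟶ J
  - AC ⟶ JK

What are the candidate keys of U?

(C)

Attribute C never appears on the right-hand side of any dependency, so C must belong to every candidate key.
{C}⁺ = {A, C, J, K}, which is all of the schema, so {C} is the only candidate key.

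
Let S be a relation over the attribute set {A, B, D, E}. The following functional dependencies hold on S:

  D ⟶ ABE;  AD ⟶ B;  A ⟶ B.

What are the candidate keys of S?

Attribute D never appears on the right-hand side of any dependency, so D must belong to every candidate key.
{D}⁺ = {A, B, D, E}, which is all of the schema, so {D} is the only candidate key.

{D}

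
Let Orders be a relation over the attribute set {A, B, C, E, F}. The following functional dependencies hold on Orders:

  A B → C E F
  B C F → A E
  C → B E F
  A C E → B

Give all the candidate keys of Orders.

{C}⁺: C→BEF adds B, E, F; BCF→AE adds A → {A, B, C, E, F}.
{A, B}⁺: AB→CEF adds C, E, F → {A, B, C, E, F}.

{C}, {A, B}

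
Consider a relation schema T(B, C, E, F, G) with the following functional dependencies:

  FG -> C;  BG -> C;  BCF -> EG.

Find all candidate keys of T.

Attributes B, F never appear on any right-hand side, so every candidate key must contain {B, F}.
{B, F}⁺ = {B, F}, which is not all of the schema, so we must add further attributes.
{B, C, F}⁺: BCF→EG adds E, G → {B, C, E, F, G}.
{B, F, G}⁺: FG→C adds C; BCF→EG adds E → {B, C, E, F, G}.

BCF; BFG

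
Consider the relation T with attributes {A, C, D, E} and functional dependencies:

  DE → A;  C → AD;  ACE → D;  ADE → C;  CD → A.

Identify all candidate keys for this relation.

{C, E}⁺: C→AD adds A, D → {A, C, D, E}.
{D, E}⁺: DE→A adds A; ADE→C adds C → {A, C, D, E}.
Any other superkey contains one of these as a subset, so there are no further candidate keys.

{C, E}, {D, E}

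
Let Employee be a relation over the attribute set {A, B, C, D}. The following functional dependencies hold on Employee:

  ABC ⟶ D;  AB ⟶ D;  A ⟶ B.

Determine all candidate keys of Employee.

{A, C}

Attributes A, C never appear on any right-hand side, so every candidate key must contain {A, C}.
{A, C}⁺ = {A, B, C, D}, which is all of the schema, so {A, C} is the only candidate key.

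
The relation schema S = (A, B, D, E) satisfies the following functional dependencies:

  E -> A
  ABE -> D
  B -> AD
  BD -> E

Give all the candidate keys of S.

B

{B}⁺: B→AD adds A, D; BD→E adds E → {A, B, D, E}.
No other minimal superkey exists.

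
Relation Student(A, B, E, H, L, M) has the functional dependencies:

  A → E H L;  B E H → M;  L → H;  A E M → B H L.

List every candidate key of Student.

Attribute A never appears on the right-hand side of any dependency, so A must belong to every candidate key.
{A}⁺ = {A, E, H, L}, which is not all of the schema, so we must add further attributes.
{A, B}⁺: A→EHL adds E, H, L; BEH→M adds M → {A, B, E, H, L, M}. Minimal: {B}⁺ = {B}; {A}⁺ = {A, E, H, L} — none reach the full schema.
{A, M}⁺: A→EHL adds E, H, L; AEM→BHL adds B → {A, B, E, H, L, M}. Minimal: {M}⁺ = {M}; {A}⁺ = {A, E, H, L} — none reach the full schema.

(A, B), (A, M)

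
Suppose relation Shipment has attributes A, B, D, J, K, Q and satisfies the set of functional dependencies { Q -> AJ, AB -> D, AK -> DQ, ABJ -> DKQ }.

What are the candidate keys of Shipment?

{B, Q}⁺: Q→AJ adds A, J; AB→D adds D; ABJ→DKQ adds K → {A, B, D, J, K, Q}.
{A, B, J}⁺: AB→D adds D; ABJ→DKQ adds K, Q → {A, B, D, J, K, Q}.
{A, B, K}⁺: AB→D adds D; AK→DQ adds Q; Q→AJ adds J → {A, B, D, J, K, Q}.
Any other superkey contains one of these as a subset, so there are no further candidate keys.

(B, Q), (A, B, J), (A, B, K)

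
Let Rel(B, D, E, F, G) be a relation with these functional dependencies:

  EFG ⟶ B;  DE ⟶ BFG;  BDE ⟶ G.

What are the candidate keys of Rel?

Attributes D, E never appear on any right-hand side, so every candidate key must contain {D, E}.
{D, E}⁺ = {B, D, E, F, G}, which is all of the schema, so {D, E} is the only candidate key.

{D, E}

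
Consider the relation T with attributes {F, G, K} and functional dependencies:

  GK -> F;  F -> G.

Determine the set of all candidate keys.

{F, K}⁺: F→G adds G → {F, G, K}. Minimal: {K}⁺ = {K}; {F}⁺ = {F, G} — none reach the full schema.
{G, K}⁺: GK→F adds F → {F, G, K}. Minimal: {K}⁺ = {K}; {G}⁺ = {G} — none reach the full schema.

{F, K}, {G, K}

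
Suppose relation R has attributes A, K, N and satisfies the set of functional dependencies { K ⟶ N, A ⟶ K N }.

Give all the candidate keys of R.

A

{A}⁺: A→KN adds K, N → {A, K, N}.
No other minimal superkey exists.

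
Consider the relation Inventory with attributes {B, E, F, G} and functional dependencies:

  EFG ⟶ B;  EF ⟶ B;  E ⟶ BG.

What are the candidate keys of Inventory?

EF

Attributes E, F never appear on any right-hand side, so every candidate key must contain {E, F}.
{E, F}⁺ = {B, E, F, G}, which is all of the schema, so {E, F} is the only candidate key.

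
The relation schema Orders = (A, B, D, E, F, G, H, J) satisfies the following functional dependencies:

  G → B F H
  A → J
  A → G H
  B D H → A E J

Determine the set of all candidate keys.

AD; DG; BDH

{A, D}⁺: A→J adds J; A→GH adds G, H; G→BFH adds B, F; BDH→AEJ adds E → {A, B, D, E, F, G, H, J}.
{D, G}⁺: G→BFH adds B, F, H; BDH→AEJ adds A, E, J → {A, B, D, E, F, G, H, J}.
{B, D, H}⁺: BDH→AEJ adds A, E, J; A→GH adds G; G→BFH adds F → {A, B, D, E, F, G, H, J}.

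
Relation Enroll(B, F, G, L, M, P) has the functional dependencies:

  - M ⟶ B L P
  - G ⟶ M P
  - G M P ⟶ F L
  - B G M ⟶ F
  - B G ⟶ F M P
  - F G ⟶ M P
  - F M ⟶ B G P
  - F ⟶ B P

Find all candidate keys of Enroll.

{G}, {F, M}

{G}⁺: G→MP adds M, P; GMP→FL adds F, L; FM→BGP adds B → {B, F, G, L, M, P}.
{F, M}⁺: M→BLP adds B, L, P; FM→BGP adds G → {B, F, G, L, M, P}. Minimal: {M}⁺ = {B, L, M, P}; {F}⁺ = {B, F, P} — none reach the full schema.
Any other superkey contains one of these as a subset, so there are no further candidate keys.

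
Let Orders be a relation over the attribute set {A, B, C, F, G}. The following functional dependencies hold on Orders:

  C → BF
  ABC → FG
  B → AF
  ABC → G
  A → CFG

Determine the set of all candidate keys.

{A}⁺: A→CFG adds C, F, G; C→BF adds B → {A, B, C, F, G}.
{B}⁺: B→AF adds A, F; A→CFG adds C, G → {A, B, C, F, G}.
{C}⁺: C→BF adds B, F; B→AF adds A; ABC→G adds G → {A, B, C, F, G}.

(A); (B); (C)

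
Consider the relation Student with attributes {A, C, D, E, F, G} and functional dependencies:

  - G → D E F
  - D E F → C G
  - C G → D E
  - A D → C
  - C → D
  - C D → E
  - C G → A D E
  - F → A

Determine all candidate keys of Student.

G; CF; DF

{G}⁺: G→DEF adds D, E, F; DEF→CG adds C; CG→ADE adds A → {A, C, D, E, F, G}.
{C, F}⁺: C→D adds D; CD→E adds E; F→A adds A; DEF→CG adds G → {A, C, D, E, F, G}. Minimal: {F}⁺ = {A, F}; {C}⁺ = {C, D, E} — none reach the full schema.
{D, F}⁺: F→A adds A; AD→C adds C; CD→E adds E; DEF→CG adds G → {A, C, D, E, F, G}. Minimal: {F}⁺ = {A, F}; {D}⁺ = {D} — none reach the full schema.
Any other superkey contains one of these as a subset, so there are no further candidate keys.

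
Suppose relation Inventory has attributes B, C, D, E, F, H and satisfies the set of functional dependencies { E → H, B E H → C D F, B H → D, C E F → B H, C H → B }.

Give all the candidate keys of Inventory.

{B, E}⁺: E→H adds H; BEH→CDF adds C, D, F → {B, C, D, E, F, H}. Minimal: {E}⁺ = {E, H}; {B}⁺ = {B} — none reach the full schema.
{C, E}⁺: E→H adds H; CH→B adds B; BEH→CDF adds D, F → {B, C, D, E, F, H}. Minimal: {E}⁺ = {E, H}; {C}⁺ = {C} — none reach the full schema.
Any other superkey contains one of these as a subset, so there are no further candidate keys.

(B, E), (C, E)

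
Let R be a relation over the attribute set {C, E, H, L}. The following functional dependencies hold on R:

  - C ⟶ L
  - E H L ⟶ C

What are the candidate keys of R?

{C, E, H}; {E, H, L}

Attributes E, H never appear on any right-hand side, so every candidate key must contain {E, H}.
{E, H}⁺ = {E, H}, which is not all of the schema, so we must add further attributes.
{C, E, H}⁺: C→L adds L → {C, E, H, L}.
{E, H, L}⁺: EHL→C adds C → {C, E, H, L}.
Any other superkey contains one of these as a subset, so there are no further candidate keys.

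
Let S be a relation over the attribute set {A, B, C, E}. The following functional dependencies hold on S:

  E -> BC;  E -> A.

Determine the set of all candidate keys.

{E}

Attribute E never appears on the right-hand side of any dependency, so E must belong to every candidate key.
{E}⁺ = {A, B, C, E}, which is all of the schema, so {E} is the only candidate key.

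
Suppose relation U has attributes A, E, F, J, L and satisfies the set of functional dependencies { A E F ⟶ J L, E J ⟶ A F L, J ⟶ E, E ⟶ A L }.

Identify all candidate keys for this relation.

(J); (E, F)

{J}⁺: J→E adds E; E→AL adds A, L; EJ→AFL adds F → {A, E, F, J, L}.
{E, F}⁺: E→AL adds A, L; AEF→JL adds J → {A, E, F, J, L}. Minimal: {F}⁺ = {F}; {E}⁺ = {A, E, L} — none reach the full schema.
Any other superkey contains one of these as a subset, so there are no further candidate keys.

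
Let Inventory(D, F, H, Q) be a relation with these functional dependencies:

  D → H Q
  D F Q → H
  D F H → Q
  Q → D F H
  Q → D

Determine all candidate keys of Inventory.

(D), (Q)

{D}⁺: D→HQ adds H, Q; Q→DFH adds F → {D, F, H, Q}.
{Q}⁺: Q→DFH adds D, F, H → {D, F, H, Q}.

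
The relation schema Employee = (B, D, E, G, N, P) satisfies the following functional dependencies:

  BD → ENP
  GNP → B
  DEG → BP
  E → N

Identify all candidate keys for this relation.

Attributes D, G never appear on any right-hand side, so every candidate key must contain {D, G}.
{D, G}⁺ = {D, G}, which is not all of the schema, so we must add further attributes.
{B, D, G}⁺: BD→ENP adds E, N, P → {B, D, E, G, N, P}. Minimal: {D, G}⁺ = {D, G}; {B, G}⁺ = {B, G}; {B, D}⁺ = {B, D, E, N, P} — none reach the full schema.
{D, E, G}⁺: DEG→BP adds B, P; E→N adds N → {B, D, E, G, N, P}. Minimal: {E, G}⁺ = {E, G, N}; {D, G}⁺ = {D, G}; {D, E}⁺ = {D, E, N} — none reach the full schema.
{D, G, N, P}⁺: GNP→B adds B; BD→ENP adds E → {B, D, E, G, N, P}. Minimal: {G, N, P}⁺ = {B, G, N, P}; {D, N, P}⁺ = {D, N, P}; {D, G, P}⁺ = {D, G, P}; … — none reach the full schema.

{B, D, G}; {D, E, G}; {D, G, N, P}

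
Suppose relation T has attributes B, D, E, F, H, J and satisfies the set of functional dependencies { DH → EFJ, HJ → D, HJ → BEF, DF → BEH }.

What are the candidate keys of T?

{D, F}, {D, H}, {H, J}

{D, F}⁺: DF→BEH adds B, E, H; DH→EFJ adds J → {B, D, E, F, H, J}.
{D, H}⁺: DH→EFJ adds E, F, J; HJ→BEF adds B → {B, D, E, F, H, J}.
{H, J}⁺: HJ→D adds D; HJ→BEF adds B, E, F → {B, D, E, F, H, J}.
Any other superkey contains one of these as a subset, so there are no further candidate keys.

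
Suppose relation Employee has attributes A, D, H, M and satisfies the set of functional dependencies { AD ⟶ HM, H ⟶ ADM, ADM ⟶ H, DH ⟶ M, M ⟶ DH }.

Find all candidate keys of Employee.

(H), (M), (A, D)

{H}⁺: H→ADM adds A, D, M → {A, D, H, M}.
{M}⁺: M→DH adds D, H; H→ADM adds A → {A, D, H, M}.
{A, D}⁺: AD→HM adds H, M → {A, D, H, M}. Minimal: {D}⁺ = {D}; {A}⁺ = {A} — none reach the full schema.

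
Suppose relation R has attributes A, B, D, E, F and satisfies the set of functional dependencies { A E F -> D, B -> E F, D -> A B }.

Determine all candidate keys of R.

D, AB, AEF

{D}⁺: D→AB adds A, B; B→EF adds E, F → {A, B, D, E, F}.
{A, B}⁺: B→EF adds E, F; AEF→D adds D → {A, B, D, E, F}. Minimal: {B}⁺ = {B, E, F}; {A}⁺ = {A} — none reach the full schema.
{A, E, F}⁺: AEF→D adds D; D→AB adds B → {A, B, D, E, F}. Minimal: {E, F}⁺ = {E, F}; {A, F}⁺ = {A, F}; {A, E}⁺ = {A, E} — none reach the full schema.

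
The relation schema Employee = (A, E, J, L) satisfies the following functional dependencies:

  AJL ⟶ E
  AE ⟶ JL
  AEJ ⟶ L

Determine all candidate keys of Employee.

AE; AJL

Attribute A never appears on the right-hand side of any dependency, so A must belong to every candidate key.
{A}⁺ = {A}, which is not all of the schema, so we must add further attributes.
{A, E}⁺: AE→JL adds J, L → {A, E, J, L}. Minimal: {E}⁺ = {E}; {A}⁺ = {A} — none reach the full schema.
{A, J, L}⁺: AJL→E adds E → {A, E, J, L}. Minimal: {J, L}⁺ = {J, L}; {A, L}⁺ = {A, L}; {A, J}⁺ = {A, J} — none reach the full schema.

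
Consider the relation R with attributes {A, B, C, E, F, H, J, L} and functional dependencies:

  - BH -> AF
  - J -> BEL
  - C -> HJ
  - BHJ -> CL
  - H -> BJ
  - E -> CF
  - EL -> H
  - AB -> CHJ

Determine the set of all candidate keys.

{C}, {E}, {H}, {J}, {A, B}

{C}⁺: C→HJ adds H, J; H→BJ adds B; BH→AF adds A, F; J→BEL adds E, L → {A, B, C, E, F, H, J, L}.
{E}⁺: E→CF adds C, F; C→HJ adds H, J; H→BJ adds B; BH→AF adds A; J→BEL adds L → {A, B, C, E, F, H, J, L}.
{H}⁺: H→BJ adds B, J; BH→AF adds A, F; J→BEL adds E, L; BHJ→CL adds C → {A, B, C, E, F, H, J, L}.
{J}⁺: J→BEL adds B, E, L; E→CF adds C, F; EL→H adds H; BH→AF adds A → {A, B, C, E, F, H, J, L}.
{A, B}⁺: AB→CHJ adds C, H, J; BH→AF adds F; J→BEL adds E, L → {A, B, C, E, F, H, J, L}. Minimal: {B}⁺ = {B}; {A}⁺ = {A} — none reach the full schema.
Any other superkey contains one of these as a subset, so there are no further candidate keys.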